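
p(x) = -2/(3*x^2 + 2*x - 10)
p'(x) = -2*(-6*x - 2)/(3*x^2 + 2*x - 10)^2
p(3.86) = -0.05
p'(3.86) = 0.03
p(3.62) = -0.05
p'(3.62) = 0.04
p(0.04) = 0.20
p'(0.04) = 0.05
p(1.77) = -0.68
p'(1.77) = 2.92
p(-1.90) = 0.67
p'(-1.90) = -2.13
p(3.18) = -0.07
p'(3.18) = 0.06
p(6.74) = -0.01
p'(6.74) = 0.00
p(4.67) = -0.03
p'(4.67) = 0.01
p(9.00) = -0.00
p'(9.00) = 0.00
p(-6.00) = -0.02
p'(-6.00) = -0.00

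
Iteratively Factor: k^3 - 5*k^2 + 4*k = (k)*(k^2 - 5*k + 4) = k*(k - 1)*(k - 4)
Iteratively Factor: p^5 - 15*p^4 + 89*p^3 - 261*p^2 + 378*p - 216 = (p - 4)*(p^4 - 11*p^3 + 45*p^2 - 81*p + 54) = (p - 4)*(p - 3)*(p^3 - 8*p^2 + 21*p - 18) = (p - 4)*(p - 3)^2*(p^2 - 5*p + 6) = (p - 4)*(p - 3)^2*(p - 2)*(p - 3)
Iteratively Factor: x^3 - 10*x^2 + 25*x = (x - 5)*(x^2 - 5*x) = (x - 5)^2*(x)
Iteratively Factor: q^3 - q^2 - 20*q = (q)*(q^2 - q - 20) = q*(q - 5)*(q + 4)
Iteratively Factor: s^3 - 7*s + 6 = (s - 2)*(s^2 + 2*s - 3) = (s - 2)*(s - 1)*(s + 3)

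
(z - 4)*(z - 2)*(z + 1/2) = z^3 - 11*z^2/2 + 5*z + 4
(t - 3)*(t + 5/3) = t^2 - 4*t/3 - 5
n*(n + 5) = n^2 + 5*n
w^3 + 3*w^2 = w^2*(w + 3)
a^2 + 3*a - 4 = (a - 1)*(a + 4)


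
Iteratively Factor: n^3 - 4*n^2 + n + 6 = (n - 2)*(n^2 - 2*n - 3) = (n - 2)*(n + 1)*(n - 3)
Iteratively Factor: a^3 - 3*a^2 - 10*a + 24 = (a - 4)*(a^2 + a - 6) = (a - 4)*(a + 3)*(a - 2)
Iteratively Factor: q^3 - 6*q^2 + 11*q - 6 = (q - 2)*(q^2 - 4*q + 3) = (q - 3)*(q - 2)*(q - 1)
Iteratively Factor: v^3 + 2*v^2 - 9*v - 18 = (v + 3)*(v^2 - v - 6) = (v - 3)*(v + 3)*(v + 2)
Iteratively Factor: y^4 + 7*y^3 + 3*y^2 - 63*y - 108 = (y + 3)*(y^3 + 4*y^2 - 9*y - 36) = (y - 3)*(y + 3)*(y^2 + 7*y + 12) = (y - 3)*(y + 3)*(y + 4)*(y + 3)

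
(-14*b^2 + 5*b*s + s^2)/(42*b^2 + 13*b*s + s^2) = (-2*b + s)/(6*b + s)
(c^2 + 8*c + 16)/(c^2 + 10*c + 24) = (c + 4)/(c + 6)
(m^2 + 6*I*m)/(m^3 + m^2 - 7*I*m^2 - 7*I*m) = (m + 6*I)/(m^2 + m - 7*I*m - 7*I)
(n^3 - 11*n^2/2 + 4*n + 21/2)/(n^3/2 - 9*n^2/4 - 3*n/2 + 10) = 2*(2*n^3 - 11*n^2 + 8*n + 21)/(2*n^3 - 9*n^2 - 6*n + 40)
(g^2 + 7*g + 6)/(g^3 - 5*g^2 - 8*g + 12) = (g^2 + 7*g + 6)/(g^3 - 5*g^2 - 8*g + 12)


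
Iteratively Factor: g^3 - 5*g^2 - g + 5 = (g + 1)*(g^2 - 6*g + 5) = (g - 1)*(g + 1)*(g - 5)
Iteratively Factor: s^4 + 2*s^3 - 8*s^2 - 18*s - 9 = (s + 3)*(s^3 - s^2 - 5*s - 3) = (s + 1)*(s + 3)*(s^2 - 2*s - 3) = (s - 3)*(s + 1)*(s + 3)*(s + 1)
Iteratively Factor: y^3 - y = (y)*(y^2 - 1) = y*(y + 1)*(y - 1)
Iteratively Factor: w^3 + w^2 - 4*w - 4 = (w + 2)*(w^2 - w - 2) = (w + 1)*(w + 2)*(w - 2)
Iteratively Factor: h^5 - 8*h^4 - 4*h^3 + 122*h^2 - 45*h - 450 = (h - 5)*(h^4 - 3*h^3 - 19*h^2 + 27*h + 90) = (h - 5)^2*(h^3 + 2*h^2 - 9*h - 18) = (h - 5)^2*(h + 3)*(h^2 - h - 6) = (h - 5)^2*(h + 2)*(h + 3)*(h - 3)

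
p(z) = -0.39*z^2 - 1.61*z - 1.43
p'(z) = -0.78*z - 1.61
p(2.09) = -6.50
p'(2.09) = -3.24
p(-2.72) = 0.06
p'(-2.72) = 0.51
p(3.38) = -11.33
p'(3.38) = -4.25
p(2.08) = -6.47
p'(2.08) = -3.23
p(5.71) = -23.34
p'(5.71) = -6.06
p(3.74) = -12.91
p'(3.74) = -4.53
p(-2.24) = 0.22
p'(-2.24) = 0.14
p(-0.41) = -0.84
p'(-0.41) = -1.29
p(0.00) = -1.43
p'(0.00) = -1.61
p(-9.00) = -18.53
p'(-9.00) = 5.41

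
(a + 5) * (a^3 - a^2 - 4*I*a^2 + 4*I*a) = a^4 + 4*a^3 - 4*I*a^3 - 5*a^2 - 16*I*a^2 + 20*I*a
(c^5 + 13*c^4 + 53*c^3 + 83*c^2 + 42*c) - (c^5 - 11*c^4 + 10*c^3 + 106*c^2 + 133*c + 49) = 24*c^4 + 43*c^3 - 23*c^2 - 91*c - 49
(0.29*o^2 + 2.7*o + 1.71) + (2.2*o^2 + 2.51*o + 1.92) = 2.49*o^2 + 5.21*o + 3.63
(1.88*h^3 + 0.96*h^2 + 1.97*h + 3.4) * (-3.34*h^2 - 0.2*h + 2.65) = -6.2792*h^5 - 3.5824*h^4 - 1.7898*h^3 - 9.206*h^2 + 4.5405*h + 9.01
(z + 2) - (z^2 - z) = -z^2 + 2*z + 2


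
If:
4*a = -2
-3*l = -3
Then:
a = -1/2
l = 1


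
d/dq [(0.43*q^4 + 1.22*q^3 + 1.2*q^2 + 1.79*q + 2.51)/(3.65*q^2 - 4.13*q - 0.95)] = (3.139*q^5 - 0.874699999999999*q^4 - 11.7112*q^3 - 14.9665*q^2 - 20.603*q + 8.6658)/(13.3225*q^4 - 30.149*q^3 + 10.1219*q^2 + 7.847*q + 0.9025)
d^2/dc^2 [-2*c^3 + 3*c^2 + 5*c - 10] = 6 - 12*c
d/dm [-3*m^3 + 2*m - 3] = 2 - 9*m^2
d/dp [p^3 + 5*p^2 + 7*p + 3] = 3*p^2 + 10*p + 7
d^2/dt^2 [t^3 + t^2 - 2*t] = 6*t + 2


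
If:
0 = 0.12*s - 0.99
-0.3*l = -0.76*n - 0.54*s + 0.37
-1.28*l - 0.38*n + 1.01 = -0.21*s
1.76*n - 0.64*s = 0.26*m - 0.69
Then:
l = 3.35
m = -45.10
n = -4.05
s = 8.25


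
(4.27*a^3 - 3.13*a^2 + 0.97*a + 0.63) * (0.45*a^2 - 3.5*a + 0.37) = 1.9215*a^5 - 16.3535*a^4 + 12.9714*a^3 - 4.2696*a^2 - 1.8461*a + 0.2331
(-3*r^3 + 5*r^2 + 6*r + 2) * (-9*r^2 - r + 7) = 27*r^5 - 42*r^4 - 80*r^3 + 11*r^2 + 40*r + 14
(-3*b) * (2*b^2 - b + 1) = -6*b^3 + 3*b^2 - 3*b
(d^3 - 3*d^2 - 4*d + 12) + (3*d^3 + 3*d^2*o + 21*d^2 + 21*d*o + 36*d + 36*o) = 4*d^3 + 3*d^2*o + 18*d^2 + 21*d*o + 32*d + 36*o + 12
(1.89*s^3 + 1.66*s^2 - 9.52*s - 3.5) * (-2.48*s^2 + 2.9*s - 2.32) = -4.6872*s^5 + 1.3642*s^4 + 24.0388*s^3 - 22.7792*s^2 + 11.9364*s + 8.12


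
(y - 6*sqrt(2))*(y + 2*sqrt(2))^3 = y^4 - 48*y^2 - 128*sqrt(2)*y - 192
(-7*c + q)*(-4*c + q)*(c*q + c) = 28*c^3*q + 28*c^3 - 11*c^2*q^2 - 11*c^2*q + c*q^3 + c*q^2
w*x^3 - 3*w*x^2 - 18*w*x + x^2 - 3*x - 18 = (x - 6)*(x + 3)*(w*x + 1)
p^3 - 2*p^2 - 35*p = p*(p - 7)*(p + 5)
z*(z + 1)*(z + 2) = z^3 + 3*z^2 + 2*z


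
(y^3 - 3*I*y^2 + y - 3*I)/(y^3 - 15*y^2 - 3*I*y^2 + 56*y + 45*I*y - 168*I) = (y^2 + 1)/(y^2 - 15*y + 56)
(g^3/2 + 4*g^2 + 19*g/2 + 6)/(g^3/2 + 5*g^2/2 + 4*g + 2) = (g^2 + 7*g + 12)/(g^2 + 4*g + 4)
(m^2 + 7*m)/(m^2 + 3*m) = (m + 7)/(m + 3)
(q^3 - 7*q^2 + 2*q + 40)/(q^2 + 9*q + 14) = (q^2 - 9*q + 20)/(q + 7)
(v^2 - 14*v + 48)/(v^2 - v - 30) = (v - 8)/(v + 5)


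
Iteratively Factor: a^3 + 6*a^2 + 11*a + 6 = (a + 2)*(a^2 + 4*a + 3) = (a + 1)*(a + 2)*(a + 3)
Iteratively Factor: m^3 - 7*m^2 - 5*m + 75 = (m + 3)*(m^2 - 10*m + 25) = (m - 5)*(m + 3)*(m - 5)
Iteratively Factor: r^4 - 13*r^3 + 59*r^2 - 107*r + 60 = (r - 4)*(r^3 - 9*r^2 + 23*r - 15) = (r - 4)*(r - 1)*(r^2 - 8*r + 15) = (r - 5)*(r - 4)*(r - 1)*(r - 3)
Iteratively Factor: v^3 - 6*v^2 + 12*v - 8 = (v - 2)*(v^2 - 4*v + 4) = (v - 2)^2*(v - 2)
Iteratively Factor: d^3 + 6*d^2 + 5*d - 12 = (d - 1)*(d^2 + 7*d + 12) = (d - 1)*(d + 3)*(d + 4)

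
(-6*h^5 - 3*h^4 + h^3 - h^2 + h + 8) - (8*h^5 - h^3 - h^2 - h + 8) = -14*h^5 - 3*h^4 + 2*h^3 + 2*h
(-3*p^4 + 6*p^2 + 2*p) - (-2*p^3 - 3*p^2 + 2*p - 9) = -3*p^4 + 2*p^3 + 9*p^2 + 9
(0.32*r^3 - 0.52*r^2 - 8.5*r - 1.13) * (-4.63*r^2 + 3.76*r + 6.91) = -1.4816*r^5 + 3.6108*r^4 + 39.611*r^3 - 30.3213*r^2 - 62.9838*r - 7.8083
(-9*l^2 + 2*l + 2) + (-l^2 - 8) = -10*l^2 + 2*l - 6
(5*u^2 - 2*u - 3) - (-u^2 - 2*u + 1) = 6*u^2 - 4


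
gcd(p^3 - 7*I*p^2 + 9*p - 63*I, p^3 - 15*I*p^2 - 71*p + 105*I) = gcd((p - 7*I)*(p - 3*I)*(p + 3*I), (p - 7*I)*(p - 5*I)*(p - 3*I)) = p^2 - 10*I*p - 21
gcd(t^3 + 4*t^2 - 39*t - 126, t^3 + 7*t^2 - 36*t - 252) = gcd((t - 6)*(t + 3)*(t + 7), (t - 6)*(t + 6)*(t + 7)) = t^2 + t - 42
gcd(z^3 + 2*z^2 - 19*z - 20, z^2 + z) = z + 1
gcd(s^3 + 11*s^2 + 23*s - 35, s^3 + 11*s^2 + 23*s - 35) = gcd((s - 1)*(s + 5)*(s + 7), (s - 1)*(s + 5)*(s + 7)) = s^3 + 11*s^2 + 23*s - 35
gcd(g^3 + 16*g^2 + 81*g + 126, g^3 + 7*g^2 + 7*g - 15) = g + 3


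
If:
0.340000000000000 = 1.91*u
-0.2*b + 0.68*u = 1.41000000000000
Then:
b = -6.44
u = 0.18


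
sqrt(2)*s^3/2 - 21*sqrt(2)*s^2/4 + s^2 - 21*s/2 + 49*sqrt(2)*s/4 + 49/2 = (s - 7)*(s - 7/2)*(sqrt(2)*s/2 + 1)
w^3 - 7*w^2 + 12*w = w*(w - 4)*(w - 3)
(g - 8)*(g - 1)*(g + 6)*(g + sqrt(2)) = g^4 - 3*g^3 + sqrt(2)*g^3 - 46*g^2 - 3*sqrt(2)*g^2 - 46*sqrt(2)*g + 48*g + 48*sqrt(2)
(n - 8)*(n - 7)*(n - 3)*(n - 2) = n^4 - 20*n^3 + 137*n^2 - 370*n + 336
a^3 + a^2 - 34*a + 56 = (a - 4)*(a - 2)*(a + 7)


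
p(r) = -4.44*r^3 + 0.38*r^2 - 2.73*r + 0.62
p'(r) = -13.32*r^2 + 0.76*r - 2.73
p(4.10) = -310.19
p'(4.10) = -223.52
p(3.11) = -137.75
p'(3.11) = -129.20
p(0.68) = -2.46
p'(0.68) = -8.37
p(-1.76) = 30.81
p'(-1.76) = -45.33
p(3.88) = -263.60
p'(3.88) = -200.31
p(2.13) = -46.38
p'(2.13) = -61.54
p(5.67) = -811.98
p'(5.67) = -426.64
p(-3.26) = 167.39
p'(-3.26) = -146.77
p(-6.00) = 989.72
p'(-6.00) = -486.81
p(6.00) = -961.12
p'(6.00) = -477.69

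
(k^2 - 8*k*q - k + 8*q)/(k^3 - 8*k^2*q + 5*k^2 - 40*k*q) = (k - 1)/(k*(k + 5))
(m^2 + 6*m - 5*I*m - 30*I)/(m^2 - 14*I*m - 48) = (m^2 + m*(6 - 5*I) - 30*I)/(m^2 - 14*I*m - 48)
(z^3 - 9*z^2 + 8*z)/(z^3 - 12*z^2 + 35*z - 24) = z/(z - 3)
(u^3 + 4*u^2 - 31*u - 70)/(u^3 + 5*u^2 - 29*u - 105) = (u + 2)/(u + 3)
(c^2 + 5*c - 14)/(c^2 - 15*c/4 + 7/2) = 4*(c + 7)/(4*c - 7)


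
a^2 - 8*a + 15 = (a - 5)*(a - 3)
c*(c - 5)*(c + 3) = c^3 - 2*c^2 - 15*c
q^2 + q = q*(q + 1)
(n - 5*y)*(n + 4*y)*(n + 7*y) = n^3 + 6*n^2*y - 27*n*y^2 - 140*y^3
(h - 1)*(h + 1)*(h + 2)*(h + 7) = h^4 + 9*h^3 + 13*h^2 - 9*h - 14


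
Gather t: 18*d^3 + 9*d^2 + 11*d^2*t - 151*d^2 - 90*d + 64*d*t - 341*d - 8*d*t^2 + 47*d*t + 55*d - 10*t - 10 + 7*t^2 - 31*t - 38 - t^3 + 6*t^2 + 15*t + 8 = 18*d^3 - 142*d^2 - 376*d - t^3 + t^2*(13 - 8*d) + t*(11*d^2 + 111*d - 26) - 40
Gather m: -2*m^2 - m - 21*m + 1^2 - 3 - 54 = -2*m^2 - 22*m - 56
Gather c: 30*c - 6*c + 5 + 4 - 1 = 24*c + 8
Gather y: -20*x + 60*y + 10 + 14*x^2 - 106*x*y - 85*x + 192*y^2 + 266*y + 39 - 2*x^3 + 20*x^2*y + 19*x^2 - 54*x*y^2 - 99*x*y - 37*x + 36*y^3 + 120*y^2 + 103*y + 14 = -2*x^3 + 33*x^2 - 142*x + 36*y^3 + y^2*(312 - 54*x) + y*(20*x^2 - 205*x + 429) + 63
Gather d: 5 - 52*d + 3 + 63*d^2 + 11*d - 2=63*d^2 - 41*d + 6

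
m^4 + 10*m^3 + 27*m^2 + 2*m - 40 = (m - 1)*(m + 2)*(m + 4)*(m + 5)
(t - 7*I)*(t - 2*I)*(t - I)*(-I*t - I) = -I*t^4 - 10*t^3 - I*t^3 - 10*t^2 + 23*I*t^2 + 14*t + 23*I*t + 14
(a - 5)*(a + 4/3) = a^2 - 11*a/3 - 20/3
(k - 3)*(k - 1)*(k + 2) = k^3 - 2*k^2 - 5*k + 6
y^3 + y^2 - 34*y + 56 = (y - 4)*(y - 2)*(y + 7)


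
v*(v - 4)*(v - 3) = v^3 - 7*v^2 + 12*v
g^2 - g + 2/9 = (g - 2/3)*(g - 1/3)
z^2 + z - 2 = (z - 1)*(z + 2)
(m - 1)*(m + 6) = m^2 + 5*m - 6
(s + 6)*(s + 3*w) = s^2 + 3*s*w + 6*s + 18*w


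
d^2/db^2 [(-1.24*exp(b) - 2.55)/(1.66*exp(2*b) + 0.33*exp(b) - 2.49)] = (-3.416944*exp(4*b) - 27.427848*exp(3*b) - 34.943166*exp(2*b) - 43.457283*exp(b) - 9.783459)*exp(b)/(4.574296*exp(6*b) + 2.728044*exp(5*b) - 20.04201*exp(4*b) - 8.148195*exp(3*b) + 30.063015*exp(2*b) + 6.138099*exp(b) - 15.438249)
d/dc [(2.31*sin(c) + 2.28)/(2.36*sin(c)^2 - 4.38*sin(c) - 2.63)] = (-5.4516*sin(c)^2 - 10.7616*sin(c) + 3.9111)*cos(c)/(5.5696*sin(c)^4 - 20.6736*sin(c)^3 + 6.7708*sin(c)^2 + 23.0388*sin(c) + 6.9169)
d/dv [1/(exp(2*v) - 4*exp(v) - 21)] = 2*(2 - exp(v))*exp(v)/(-exp(2*v) + 4*exp(v) + 21)^2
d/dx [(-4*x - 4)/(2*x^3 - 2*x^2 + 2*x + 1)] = 4*(4*x^3 + 4*x^2 - 4*x + 1)/(4*x^6 - 8*x^5 + 12*x^4 - 4*x^3 + 4*x + 1)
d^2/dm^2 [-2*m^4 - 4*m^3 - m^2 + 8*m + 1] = -24*m^2 - 24*m - 2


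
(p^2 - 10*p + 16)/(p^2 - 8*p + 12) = (p - 8)/(p - 6)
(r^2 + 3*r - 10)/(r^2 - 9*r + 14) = (r + 5)/(r - 7)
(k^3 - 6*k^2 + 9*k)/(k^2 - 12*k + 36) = k*(k^2 - 6*k + 9)/(k^2 - 12*k + 36)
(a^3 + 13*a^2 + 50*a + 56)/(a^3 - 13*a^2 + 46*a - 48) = (a^3 + 13*a^2 + 50*a + 56)/(a^3 - 13*a^2 + 46*a - 48)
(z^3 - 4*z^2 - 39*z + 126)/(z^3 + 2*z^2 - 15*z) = (z^2 - z - 42)/(z*(z + 5))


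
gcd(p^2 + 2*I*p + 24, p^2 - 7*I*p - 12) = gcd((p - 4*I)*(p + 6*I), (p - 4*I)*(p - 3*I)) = p - 4*I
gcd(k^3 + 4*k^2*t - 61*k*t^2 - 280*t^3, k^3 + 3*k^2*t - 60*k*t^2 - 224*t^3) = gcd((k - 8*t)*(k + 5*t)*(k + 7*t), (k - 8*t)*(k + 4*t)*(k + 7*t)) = -k^2 + k*t + 56*t^2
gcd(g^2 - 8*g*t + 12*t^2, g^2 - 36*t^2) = -g + 6*t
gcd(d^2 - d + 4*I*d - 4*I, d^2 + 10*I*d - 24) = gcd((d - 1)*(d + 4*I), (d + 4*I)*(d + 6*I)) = d + 4*I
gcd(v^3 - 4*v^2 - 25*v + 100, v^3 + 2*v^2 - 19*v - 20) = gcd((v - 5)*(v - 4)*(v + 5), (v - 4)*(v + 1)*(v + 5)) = v^2 + v - 20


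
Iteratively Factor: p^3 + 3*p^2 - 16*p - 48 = (p - 4)*(p^2 + 7*p + 12) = (p - 4)*(p + 3)*(p + 4)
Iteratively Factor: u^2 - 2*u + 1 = (u - 1)*(u - 1)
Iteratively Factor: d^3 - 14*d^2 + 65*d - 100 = (d - 4)*(d^2 - 10*d + 25) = (d - 5)*(d - 4)*(d - 5)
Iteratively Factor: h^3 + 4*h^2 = (h)*(h^2 + 4*h) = h^2*(h + 4)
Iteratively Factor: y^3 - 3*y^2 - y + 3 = (y + 1)*(y^2 - 4*y + 3) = (y - 1)*(y + 1)*(y - 3)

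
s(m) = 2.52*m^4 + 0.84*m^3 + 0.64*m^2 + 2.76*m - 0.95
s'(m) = 10.08*m^3 + 2.52*m^2 + 1.28*m + 2.76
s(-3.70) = 427.34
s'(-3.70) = -478.06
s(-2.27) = 53.17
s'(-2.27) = -105.07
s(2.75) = 173.07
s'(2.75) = 234.97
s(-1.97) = 27.63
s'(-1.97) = -67.05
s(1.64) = 27.23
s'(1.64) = 56.10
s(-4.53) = 982.78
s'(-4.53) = -888.36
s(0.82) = 3.35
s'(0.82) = 11.06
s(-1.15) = -0.15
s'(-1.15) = -10.71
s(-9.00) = 15947.41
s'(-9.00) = -7152.96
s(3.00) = 239.89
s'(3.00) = 301.44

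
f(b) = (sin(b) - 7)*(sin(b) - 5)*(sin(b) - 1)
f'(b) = (sin(b) - 7)*(sin(b) - 5)*cos(b) + (sin(b) - 7)*(sin(b) - 1)*cos(b) + (sin(b) - 5)*(sin(b) - 1)*cos(b)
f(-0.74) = -72.91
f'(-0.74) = 48.66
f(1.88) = -1.16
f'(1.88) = -7.59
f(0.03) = -33.60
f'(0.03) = 46.20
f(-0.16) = -42.82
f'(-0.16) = 50.56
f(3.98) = -77.55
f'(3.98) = -45.46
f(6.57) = -22.72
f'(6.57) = 38.26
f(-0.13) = -41.31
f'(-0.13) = 50.00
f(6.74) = -16.71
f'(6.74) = 32.41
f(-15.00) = -71.34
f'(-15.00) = -49.51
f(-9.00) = -56.65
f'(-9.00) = -53.05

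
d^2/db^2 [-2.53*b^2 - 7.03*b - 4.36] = -5.06000000000000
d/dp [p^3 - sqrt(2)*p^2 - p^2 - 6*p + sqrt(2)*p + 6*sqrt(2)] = 3*p^2 - 2*sqrt(2)*p - 2*p - 6 + sqrt(2)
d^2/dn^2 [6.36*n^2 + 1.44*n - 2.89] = 12.7200000000000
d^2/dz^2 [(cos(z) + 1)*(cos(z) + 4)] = -5*cos(z) - 2*cos(2*z)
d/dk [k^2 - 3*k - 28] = 2*k - 3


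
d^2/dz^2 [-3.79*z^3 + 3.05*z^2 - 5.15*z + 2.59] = 6.1 - 22.74*z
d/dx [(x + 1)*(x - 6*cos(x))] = x + (x + 1)*(6*sin(x) + 1) - 6*cos(x)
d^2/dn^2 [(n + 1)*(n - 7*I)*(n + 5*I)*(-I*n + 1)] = -12*I*n^2 - 6*n*(1 + I) - 2 - 74*I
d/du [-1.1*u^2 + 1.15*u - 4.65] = 1.15 - 2.2*u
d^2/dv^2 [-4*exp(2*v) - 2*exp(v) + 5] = (-16*exp(v) - 2)*exp(v)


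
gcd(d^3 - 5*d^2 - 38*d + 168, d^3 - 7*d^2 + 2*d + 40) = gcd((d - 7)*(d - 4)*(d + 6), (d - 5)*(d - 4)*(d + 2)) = d - 4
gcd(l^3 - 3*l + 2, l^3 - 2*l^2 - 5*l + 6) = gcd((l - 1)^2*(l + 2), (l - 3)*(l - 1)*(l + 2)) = l^2 + l - 2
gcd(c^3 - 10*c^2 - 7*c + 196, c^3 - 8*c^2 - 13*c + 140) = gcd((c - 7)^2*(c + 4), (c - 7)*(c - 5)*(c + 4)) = c^2 - 3*c - 28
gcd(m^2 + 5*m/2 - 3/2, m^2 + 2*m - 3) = m + 3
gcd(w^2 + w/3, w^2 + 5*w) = w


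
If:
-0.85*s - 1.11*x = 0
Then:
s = -1.30588235294118*x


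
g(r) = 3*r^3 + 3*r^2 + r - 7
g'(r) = 9*r^2 + 6*r + 1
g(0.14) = -6.79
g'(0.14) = 2.02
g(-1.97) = -20.26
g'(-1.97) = 24.11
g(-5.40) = -397.31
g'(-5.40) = 231.04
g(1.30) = 5.96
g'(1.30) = 24.01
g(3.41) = 150.25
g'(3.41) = 126.11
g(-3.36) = -90.29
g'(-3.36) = 82.45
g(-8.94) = -1919.72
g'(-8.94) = 666.67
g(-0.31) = -7.11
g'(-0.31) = 0.00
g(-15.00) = -9472.00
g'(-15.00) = 1936.00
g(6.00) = 755.00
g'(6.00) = 361.00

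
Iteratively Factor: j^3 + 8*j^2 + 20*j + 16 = (j + 4)*(j^2 + 4*j + 4) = (j + 2)*(j + 4)*(j + 2)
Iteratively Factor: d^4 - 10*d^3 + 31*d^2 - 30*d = (d - 5)*(d^3 - 5*d^2 + 6*d) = (d - 5)*(d - 3)*(d^2 - 2*d) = d*(d - 5)*(d - 3)*(d - 2)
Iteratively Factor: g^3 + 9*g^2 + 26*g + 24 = (g + 2)*(g^2 + 7*g + 12) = (g + 2)*(g + 4)*(g + 3)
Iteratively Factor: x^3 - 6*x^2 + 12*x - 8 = (x - 2)*(x^2 - 4*x + 4) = (x - 2)^2*(x - 2)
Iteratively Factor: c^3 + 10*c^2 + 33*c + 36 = (c + 4)*(c^2 + 6*c + 9) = (c + 3)*(c + 4)*(c + 3)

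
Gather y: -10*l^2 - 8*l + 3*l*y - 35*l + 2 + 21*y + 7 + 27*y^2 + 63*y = -10*l^2 - 43*l + 27*y^2 + y*(3*l + 84) + 9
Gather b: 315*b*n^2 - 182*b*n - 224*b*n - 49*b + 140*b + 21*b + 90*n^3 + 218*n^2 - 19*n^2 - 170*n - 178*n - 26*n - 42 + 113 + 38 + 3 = b*(315*n^2 - 406*n + 112) + 90*n^3 + 199*n^2 - 374*n + 112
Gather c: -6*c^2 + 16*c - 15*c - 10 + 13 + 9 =-6*c^2 + c + 12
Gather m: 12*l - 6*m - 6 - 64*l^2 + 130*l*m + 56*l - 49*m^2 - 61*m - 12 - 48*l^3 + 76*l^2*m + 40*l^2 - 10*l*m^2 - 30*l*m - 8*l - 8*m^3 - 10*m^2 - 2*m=-48*l^3 - 24*l^2 + 60*l - 8*m^3 + m^2*(-10*l - 59) + m*(76*l^2 + 100*l - 69) - 18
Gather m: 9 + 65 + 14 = 88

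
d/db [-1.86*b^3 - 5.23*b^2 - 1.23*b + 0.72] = -5.58*b^2 - 10.46*b - 1.23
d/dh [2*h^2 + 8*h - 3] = 4*h + 8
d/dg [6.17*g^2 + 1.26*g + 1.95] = 12.34*g + 1.26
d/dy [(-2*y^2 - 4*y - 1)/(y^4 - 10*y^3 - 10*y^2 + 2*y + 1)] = 2*(2*y^5 - 4*y^4 - 38*y^3 - 37*y^2 - 12*y - 1)/(y^8 - 20*y^7 + 80*y^6 + 204*y^5 + 62*y^4 - 60*y^3 - 16*y^2 + 4*y + 1)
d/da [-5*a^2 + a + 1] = 1 - 10*a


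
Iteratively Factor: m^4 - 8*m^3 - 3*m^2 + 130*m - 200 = (m + 4)*(m^3 - 12*m^2 + 45*m - 50) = (m - 5)*(m + 4)*(m^2 - 7*m + 10) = (m - 5)*(m - 2)*(m + 4)*(m - 5)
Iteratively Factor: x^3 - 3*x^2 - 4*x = (x)*(x^2 - 3*x - 4) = x*(x + 1)*(x - 4)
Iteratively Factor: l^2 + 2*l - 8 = (l + 4)*(l - 2)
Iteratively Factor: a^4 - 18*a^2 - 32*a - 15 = (a + 1)*(a^3 - a^2 - 17*a - 15) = (a - 5)*(a + 1)*(a^2 + 4*a + 3) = (a - 5)*(a + 1)*(a + 3)*(a + 1)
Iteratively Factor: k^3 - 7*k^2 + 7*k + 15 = (k - 3)*(k^2 - 4*k - 5) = (k - 5)*(k - 3)*(k + 1)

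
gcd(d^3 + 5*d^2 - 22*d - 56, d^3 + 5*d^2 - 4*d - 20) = d + 2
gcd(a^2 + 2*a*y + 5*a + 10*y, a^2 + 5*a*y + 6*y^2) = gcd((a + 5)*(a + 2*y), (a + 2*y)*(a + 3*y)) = a + 2*y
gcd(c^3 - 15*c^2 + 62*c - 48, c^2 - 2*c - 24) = c - 6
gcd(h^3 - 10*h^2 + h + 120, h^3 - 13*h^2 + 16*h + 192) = h^2 - 5*h - 24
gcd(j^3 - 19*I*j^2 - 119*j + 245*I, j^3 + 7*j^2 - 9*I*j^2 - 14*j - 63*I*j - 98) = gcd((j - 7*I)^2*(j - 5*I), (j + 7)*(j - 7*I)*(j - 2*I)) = j - 7*I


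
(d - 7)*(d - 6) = d^2 - 13*d + 42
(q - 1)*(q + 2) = q^2 + q - 2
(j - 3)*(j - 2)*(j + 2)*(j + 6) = j^4 + 3*j^3 - 22*j^2 - 12*j + 72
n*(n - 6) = n^2 - 6*n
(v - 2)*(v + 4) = v^2 + 2*v - 8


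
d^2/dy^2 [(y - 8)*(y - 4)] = 2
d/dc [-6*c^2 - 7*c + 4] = -12*c - 7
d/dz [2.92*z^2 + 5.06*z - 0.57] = 5.84*z + 5.06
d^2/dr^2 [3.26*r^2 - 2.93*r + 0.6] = 6.52000000000000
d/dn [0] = 0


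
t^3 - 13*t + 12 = (t - 3)*(t - 1)*(t + 4)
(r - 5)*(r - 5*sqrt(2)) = r^2 - 5*sqrt(2)*r - 5*r + 25*sqrt(2)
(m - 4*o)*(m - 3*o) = m^2 - 7*m*o + 12*o^2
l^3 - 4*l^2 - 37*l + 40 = (l - 8)*(l - 1)*(l + 5)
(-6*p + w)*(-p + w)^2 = -6*p^3 + 13*p^2*w - 8*p*w^2 + w^3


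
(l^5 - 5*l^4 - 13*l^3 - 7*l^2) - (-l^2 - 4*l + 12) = l^5 - 5*l^4 - 13*l^3 - 6*l^2 + 4*l - 12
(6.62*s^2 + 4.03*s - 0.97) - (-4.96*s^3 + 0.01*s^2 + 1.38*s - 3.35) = 4.96*s^3 + 6.61*s^2 + 2.65*s + 2.38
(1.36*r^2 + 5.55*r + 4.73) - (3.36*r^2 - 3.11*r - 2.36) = -2.0*r^2 + 8.66*r + 7.09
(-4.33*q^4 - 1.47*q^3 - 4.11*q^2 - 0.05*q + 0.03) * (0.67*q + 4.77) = -2.9011*q^5 - 21.639*q^4 - 9.7656*q^3 - 19.6382*q^2 - 0.2184*q + 0.1431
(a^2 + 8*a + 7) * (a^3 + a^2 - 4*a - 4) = a^5 + 9*a^4 + 11*a^3 - 29*a^2 - 60*a - 28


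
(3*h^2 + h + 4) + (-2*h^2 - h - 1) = h^2 + 3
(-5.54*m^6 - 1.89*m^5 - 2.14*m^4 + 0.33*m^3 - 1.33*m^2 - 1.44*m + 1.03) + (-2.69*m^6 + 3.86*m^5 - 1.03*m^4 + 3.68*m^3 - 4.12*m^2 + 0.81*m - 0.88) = -8.23*m^6 + 1.97*m^5 - 3.17*m^4 + 4.01*m^3 - 5.45*m^2 - 0.63*m + 0.15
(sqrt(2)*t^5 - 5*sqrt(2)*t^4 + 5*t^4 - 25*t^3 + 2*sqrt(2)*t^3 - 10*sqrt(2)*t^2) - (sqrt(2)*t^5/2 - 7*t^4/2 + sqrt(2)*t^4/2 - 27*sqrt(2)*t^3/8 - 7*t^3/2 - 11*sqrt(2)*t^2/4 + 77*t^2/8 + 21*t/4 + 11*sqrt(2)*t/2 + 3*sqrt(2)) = sqrt(2)*t^5/2 - 11*sqrt(2)*t^4/2 + 17*t^4/2 - 43*t^3/2 + 43*sqrt(2)*t^3/8 - 29*sqrt(2)*t^2/4 - 77*t^2/8 - 11*sqrt(2)*t/2 - 21*t/4 - 3*sqrt(2)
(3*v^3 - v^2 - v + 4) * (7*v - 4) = 21*v^4 - 19*v^3 - 3*v^2 + 32*v - 16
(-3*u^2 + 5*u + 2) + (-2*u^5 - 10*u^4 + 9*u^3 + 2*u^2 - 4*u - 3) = -2*u^5 - 10*u^4 + 9*u^3 - u^2 + u - 1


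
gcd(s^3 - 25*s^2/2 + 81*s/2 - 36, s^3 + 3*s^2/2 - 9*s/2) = s - 3/2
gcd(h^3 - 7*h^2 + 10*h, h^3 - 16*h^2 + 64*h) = h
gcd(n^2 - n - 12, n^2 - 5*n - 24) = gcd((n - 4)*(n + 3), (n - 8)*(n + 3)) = n + 3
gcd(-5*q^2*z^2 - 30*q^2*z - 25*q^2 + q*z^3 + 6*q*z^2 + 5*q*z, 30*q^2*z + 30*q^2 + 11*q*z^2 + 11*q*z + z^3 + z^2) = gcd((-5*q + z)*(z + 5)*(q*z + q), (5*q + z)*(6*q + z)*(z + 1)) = z + 1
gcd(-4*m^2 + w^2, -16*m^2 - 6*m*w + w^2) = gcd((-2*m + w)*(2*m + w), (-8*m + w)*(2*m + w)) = 2*m + w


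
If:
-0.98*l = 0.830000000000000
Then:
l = -0.85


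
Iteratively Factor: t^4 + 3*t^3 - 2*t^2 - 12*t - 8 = (t + 2)*(t^3 + t^2 - 4*t - 4) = (t + 1)*(t + 2)*(t^2 - 4) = (t + 1)*(t + 2)^2*(t - 2)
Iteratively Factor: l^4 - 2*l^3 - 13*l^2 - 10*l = (l)*(l^3 - 2*l^2 - 13*l - 10) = l*(l + 2)*(l^2 - 4*l - 5) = l*(l + 1)*(l + 2)*(l - 5)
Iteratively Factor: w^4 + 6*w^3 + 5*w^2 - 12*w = (w + 4)*(w^3 + 2*w^2 - 3*w) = (w + 3)*(w + 4)*(w^2 - w) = w*(w + 3)*(w + 4)*(w - 1)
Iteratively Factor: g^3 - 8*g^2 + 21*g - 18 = (g - 3)*(g^2 - 5*g + 6) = (g - 3)*(g - 2)*(g - 3)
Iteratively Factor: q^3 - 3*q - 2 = (q + 1)*(q^2 - q - 2) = (q + 1)^2*(q - 2)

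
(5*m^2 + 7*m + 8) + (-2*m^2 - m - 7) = 3*m^2 + 6*m + 1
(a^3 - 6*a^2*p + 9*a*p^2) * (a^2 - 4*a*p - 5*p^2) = a^5 - 10*a^4*p + 28*a^3*p^2 - 6*a^2*p^3 - 45*a*p^4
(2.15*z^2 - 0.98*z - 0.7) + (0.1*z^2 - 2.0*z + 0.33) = 2.25*z^2 - 2.98*z - 0.37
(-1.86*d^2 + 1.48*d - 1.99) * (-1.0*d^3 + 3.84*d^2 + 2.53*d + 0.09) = 1.86*d^5 - 8.6224*d^4 + 2.9674*d^3 - 4.0646*d^2 - 4.9015*d - 0.1791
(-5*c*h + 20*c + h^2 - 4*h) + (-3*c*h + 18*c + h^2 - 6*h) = -8*c*h + 38*c + 2*h^2 - 10*h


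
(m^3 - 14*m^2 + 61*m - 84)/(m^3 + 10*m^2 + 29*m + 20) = (m^3 - 14*m^2 + 61*m - 84)/(m^3 + 10*m^2 + 29*m + 20)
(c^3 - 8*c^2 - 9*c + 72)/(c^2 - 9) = c - 8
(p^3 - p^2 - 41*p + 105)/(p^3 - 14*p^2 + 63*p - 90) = (p + 7)/(p - 6)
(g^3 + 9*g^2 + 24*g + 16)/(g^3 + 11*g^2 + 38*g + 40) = (g^2 + 5*g + 4)/(g^2 + 7*g + 10)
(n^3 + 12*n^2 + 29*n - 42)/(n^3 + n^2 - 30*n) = (n^2 + 6*n - 7)/(n*(n - 5))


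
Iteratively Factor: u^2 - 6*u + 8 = (u - 2)*(u - 4)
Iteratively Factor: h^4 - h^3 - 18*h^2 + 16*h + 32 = (h + 4)*(h^3 - 5*h^2 + 2*h + 8) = (h - 4)*(h + 4)*(h^2 - h - 2) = (h - 4)*(h + 1)*(h + 4)*(h - 2)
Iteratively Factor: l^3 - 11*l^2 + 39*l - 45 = (l - 3)*(l^2 - 8*l + 15) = (l - 3)^2*(l - 5)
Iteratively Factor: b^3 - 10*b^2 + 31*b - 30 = (b - 5)*(b^2 - 5*b + 6) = (b - 5)*(b - 2)*(b - 3)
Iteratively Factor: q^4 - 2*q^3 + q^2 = (q - 1)*(q^3 - q^2) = q*(q - 1)*(q^2 - q) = q^2*(q - 1)*(q - 1)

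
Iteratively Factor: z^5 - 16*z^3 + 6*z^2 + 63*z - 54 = (z + 3)*(z^4 - 3*z^3 - 7*z^2 + 27*z - 18) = (z - 3)*(z + 3)*(z^3 - 7*z + 6) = (z - 3)*(z + 3)^2*(z^2 - 3*z + 2) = (z - 3)*(z - 2)*(z + 3)^2*(z - 1)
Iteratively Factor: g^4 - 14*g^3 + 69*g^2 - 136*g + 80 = (g - 5)*(g^3 - 9*g^2 + 24*g - 16) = (g - 5)*(g - 4)*(g^2 - 5*g + 4) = (g - 5)*(g - 4)*(g - 1)*(g - 4)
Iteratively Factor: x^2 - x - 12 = (x - 4)*(x + 3)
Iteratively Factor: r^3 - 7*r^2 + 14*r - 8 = (r - 1)*(r^2 - 6*r + 8) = (r - 2)*(r - 1)*(r - 4)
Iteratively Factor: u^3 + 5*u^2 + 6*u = (u + 2)*(u^2 + 3*u) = u*(u + 2)*(u + 3)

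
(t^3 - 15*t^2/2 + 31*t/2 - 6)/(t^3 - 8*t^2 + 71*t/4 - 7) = 2*(t - 3)/(2*t - 7)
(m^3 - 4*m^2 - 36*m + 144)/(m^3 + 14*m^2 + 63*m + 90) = (m^2 - 10*m + 24)/(m^2 + 8*m + 15)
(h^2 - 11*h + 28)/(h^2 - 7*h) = (h - 4)/h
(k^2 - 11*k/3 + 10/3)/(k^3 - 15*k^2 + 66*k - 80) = (k - 5/3)/(k^2 - 13*k + 40)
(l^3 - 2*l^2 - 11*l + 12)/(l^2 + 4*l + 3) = (l^2 - 5*l + 4)/(l + 1)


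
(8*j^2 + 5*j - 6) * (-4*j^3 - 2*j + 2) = -32*j^5 - 20*j^4 + 8*j^3 + 6*j^2 + 22*j - 12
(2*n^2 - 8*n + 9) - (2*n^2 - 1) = 10 - 8*n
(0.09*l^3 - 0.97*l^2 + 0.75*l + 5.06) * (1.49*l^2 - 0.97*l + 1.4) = 0.1341*l^5 - 1.5326*l^4 + 2.1844*l^3 + 5.4539*l^2 - 3.8582*l + 7.084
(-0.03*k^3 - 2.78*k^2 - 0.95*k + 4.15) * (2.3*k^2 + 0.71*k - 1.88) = -0.069*k^5 - 6.4153*k^4 - 4.1024*k^3 + 14.0969*k^2 + 4.7325*k - 7.802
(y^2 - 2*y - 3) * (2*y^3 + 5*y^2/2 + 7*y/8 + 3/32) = 2*y^5 - 3*y^4/2 - 81*y^3/8 - 293*y^2/32 - 45*y/16 - 9/32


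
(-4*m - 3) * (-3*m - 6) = 12*m^2 + 33*m + 18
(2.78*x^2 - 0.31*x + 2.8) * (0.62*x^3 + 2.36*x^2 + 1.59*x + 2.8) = 1.7236*x^5 + 6.3686*x^4 + 5.4246*x^3 + 13.8991*x^2 + 3.584*x + 7.84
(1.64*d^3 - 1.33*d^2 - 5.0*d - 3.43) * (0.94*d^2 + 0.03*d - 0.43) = 1.5416*d^5 - 1.201*d^4 - 5.4451*d^3 - 2.8023*d^2 + 2.0471*d + 1.4749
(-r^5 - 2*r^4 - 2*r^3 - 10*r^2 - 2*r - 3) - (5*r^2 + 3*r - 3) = -r^5 - 2*r^4 - 2*r^3 - 15*r^2 - 5*r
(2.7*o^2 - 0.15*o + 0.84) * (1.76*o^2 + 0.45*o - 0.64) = 4.752*o^4 + 0.951*o^3 - 0.3171*o^2 + 0.474*o - 0.5376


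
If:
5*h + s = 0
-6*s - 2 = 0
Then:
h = 1/15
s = -1/3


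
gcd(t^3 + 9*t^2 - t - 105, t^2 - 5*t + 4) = 1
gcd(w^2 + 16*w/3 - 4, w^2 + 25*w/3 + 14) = w + 6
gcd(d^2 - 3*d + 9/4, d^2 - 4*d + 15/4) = d - 3/2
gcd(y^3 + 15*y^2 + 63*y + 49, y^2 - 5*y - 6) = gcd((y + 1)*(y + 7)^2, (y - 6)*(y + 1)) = y + 1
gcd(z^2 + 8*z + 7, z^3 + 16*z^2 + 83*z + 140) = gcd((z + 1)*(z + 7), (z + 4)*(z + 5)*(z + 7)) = z + 7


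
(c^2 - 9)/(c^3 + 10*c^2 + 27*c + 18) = (c - 3)/(c^2 + 7*c + 6)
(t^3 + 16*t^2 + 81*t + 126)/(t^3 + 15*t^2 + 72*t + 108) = (t + 7)/(t + 6)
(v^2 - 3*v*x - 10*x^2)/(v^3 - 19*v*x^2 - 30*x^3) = 1/(v + 3*x)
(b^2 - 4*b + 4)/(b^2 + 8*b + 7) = (b^2 - 4*b + 4)/(b^2 + 8*b + 7)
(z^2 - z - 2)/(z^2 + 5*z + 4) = (z - 2)/(z + 4)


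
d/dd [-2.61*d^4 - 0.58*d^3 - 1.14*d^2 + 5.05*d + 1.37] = -10.44*d^3 - 1.74*d^2 - 2.28*d + 5.05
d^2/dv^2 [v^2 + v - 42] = 2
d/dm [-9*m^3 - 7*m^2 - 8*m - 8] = -27*m^2 - 14*m - 8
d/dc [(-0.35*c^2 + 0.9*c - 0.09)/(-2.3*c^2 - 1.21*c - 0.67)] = (2.4935*c^2 + 0.055*c - 0.7119)/(5.29*c^4 + 5.566*c^3 + 4.5461*c^2 + 1.6214*c + 0.4489)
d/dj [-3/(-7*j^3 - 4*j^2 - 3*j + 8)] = 3*(-21*j^2 - 8*j - 3)/(7*j^3 + 4*j^2 + 3*j - 8)^2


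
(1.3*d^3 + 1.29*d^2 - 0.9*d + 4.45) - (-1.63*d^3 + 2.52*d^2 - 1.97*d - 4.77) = 2.93*d^3 - 1.23*d^2 + 1.07*d + 9.22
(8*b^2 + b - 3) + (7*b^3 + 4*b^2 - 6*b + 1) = 7*b^3 + 12*b^2 - 5*b - 2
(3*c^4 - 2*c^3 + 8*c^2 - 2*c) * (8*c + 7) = 24*c^5 + 5*c^4 + 50*c^3 + 40*c^2 - 14*c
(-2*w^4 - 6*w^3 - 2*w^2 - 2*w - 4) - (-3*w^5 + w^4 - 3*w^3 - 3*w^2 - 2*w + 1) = 3*w^5 - 3*w^4 - 3*w^3 + w^2 - 5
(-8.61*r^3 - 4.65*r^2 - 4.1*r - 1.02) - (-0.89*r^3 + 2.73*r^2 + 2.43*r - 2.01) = -7.72*r^3 - 7.38*r^2 - 6.53*r + 0.99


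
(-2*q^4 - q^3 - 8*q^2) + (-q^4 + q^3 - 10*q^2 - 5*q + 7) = -3*q^4 - 18*q^2 - 5*q + 7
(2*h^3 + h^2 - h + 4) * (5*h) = 10*h^4 + 5*h^3 - 5*h^2 + 20*h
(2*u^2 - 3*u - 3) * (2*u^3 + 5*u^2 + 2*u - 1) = 4*u^5 + 4*u^4 - 17*u^3 - 23*u^2 - 3*u + 3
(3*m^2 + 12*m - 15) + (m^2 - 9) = 4*m^2 + 12*m - 24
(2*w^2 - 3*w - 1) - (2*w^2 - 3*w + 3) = -4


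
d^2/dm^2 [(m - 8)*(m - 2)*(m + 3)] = 6*m - 14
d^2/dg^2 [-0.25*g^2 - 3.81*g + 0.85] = -0.500000000000000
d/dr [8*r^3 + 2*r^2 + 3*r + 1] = 24*r^2 + 4*r + 3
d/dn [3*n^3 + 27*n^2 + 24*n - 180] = 9*n^2 + 54*n + 24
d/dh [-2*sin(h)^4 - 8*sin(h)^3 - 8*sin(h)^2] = -8*(sin(h)^2 + 3*sin(h) + 2)*sin(h)*cos(h)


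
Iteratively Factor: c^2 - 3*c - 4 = (c + 1)*(c - 4)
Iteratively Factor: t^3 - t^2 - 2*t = (t - 2)*(t^2 + t) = t*(t - 2)*(t + 1)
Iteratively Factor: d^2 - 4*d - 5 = (d - 5)*(d + 1)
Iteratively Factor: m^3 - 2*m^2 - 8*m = (m - 4)*(m^2 + 2*m) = m*(m - 4)*(m + 2)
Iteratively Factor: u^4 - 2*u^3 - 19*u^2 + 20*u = (u + 4)*(u^3 - 6*u^2 + 5*u) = (u - 1)*(u + 4)*(u^2 - 5*u) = (u - 5)*(u - 1)*(u + 4)*(u)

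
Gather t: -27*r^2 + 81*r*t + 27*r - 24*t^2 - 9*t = -27*r^2 + 27*r - 24*t^2 + t*(81*r - 9)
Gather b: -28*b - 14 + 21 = 7 - 28*b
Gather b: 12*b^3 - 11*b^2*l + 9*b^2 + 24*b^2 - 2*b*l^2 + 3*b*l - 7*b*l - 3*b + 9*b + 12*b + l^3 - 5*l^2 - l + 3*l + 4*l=12*b^3 + b^2*(33 - 11*l) + b*(-2*l^2 - 4*l + 18) + l^3 - 5*l^2 + 6*l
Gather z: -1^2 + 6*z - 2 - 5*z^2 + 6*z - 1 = -5*z^2 + 12*z - 4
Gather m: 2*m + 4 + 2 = 2*m + 6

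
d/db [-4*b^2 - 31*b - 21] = -8*b - 31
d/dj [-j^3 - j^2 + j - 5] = -3*j^2 - 2*j + 1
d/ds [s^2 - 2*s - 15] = 2*s - 2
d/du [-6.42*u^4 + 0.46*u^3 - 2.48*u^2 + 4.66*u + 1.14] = -25.68*u^3 + 1.38*u^2 - 4.96*u + 4.66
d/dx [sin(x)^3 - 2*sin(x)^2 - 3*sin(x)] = -4*sin(x)*cos(x) - 3*cos(x)^3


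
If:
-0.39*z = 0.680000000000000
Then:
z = -1.74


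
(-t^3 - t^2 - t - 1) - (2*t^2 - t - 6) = -t^3 - 3*t^2 + 5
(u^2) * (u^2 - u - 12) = u^4 - u^3 - 12*u^2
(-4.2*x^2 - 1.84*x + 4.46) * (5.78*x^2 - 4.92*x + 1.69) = -24.276*x^4 + 10.0288*x^3 + 27.7336*x^2 - 25.0528*x + 7.5374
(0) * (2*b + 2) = 0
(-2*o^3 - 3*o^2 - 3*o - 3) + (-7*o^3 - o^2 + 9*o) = -9*o^3 - 4*o^2 + 6*o - 3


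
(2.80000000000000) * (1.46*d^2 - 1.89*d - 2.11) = 4.088*d^2 - 5.292*d - 5.908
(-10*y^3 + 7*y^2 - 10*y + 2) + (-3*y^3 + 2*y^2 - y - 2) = -13*y^3 + 9*y^2 - 11*y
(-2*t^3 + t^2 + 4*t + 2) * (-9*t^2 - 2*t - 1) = 18*t^5 - 5*t^4 - 36*t^3 - 27*t^2 - 8*t - 2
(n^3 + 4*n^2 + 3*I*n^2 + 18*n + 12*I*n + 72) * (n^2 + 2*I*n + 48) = n^5 + 4*n^4 + 5*I*n^4 + 60*n^3 + 20*I*n^3 + 240*n^2 + 180*I*n^2 + 864*n + 720*I*n + 3456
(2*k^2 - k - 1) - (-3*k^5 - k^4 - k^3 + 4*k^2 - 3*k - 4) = 3*k^5 + k^4 + k^3 - 2*k^2 + 2*k + 3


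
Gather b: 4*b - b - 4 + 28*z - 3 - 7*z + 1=3*b + 21*z - 6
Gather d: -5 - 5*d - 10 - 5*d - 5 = -10*d - 20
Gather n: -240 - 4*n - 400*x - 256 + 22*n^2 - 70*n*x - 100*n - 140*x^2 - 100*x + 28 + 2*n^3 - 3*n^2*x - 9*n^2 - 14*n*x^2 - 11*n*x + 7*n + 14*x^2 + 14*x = 2*n^3 + n^2*(13 - 3*x) + n*(-14*x^2 - 81*x - 97) - 126*x^2 - 486*x - 468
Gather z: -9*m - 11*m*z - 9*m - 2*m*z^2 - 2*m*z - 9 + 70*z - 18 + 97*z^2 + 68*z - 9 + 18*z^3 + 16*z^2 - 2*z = -18*m + 18*z^3 + z^2*(113 - 2*m) + z*(136 - 13*m) - 36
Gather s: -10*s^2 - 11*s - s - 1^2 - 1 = -10*s^2 - 12*s - 2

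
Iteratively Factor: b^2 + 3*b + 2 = (b + 1)*(b + 2)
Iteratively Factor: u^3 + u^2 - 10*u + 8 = (u - 2)*(u^2 + 3*u - 4) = (u - 2)*(u + 4)*(u - 1)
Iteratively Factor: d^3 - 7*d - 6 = (d + 2)*(d^2 - 2*d - 3) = (d - 3)*(d + 2)*(d + 1)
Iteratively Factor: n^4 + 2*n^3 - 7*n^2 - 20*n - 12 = (n + 2)*(n^3 - 7*n - 6) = (n + 1)*(n + 2)*(n^2 - n - 6) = (n + 1)*(n + 2)^2*(n - 3)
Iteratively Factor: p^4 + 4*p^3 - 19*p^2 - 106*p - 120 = (p + 3)*(p^3 + p^2 - 22*p - 40) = (p + 3)*(p + 4)*(p^2 - 3*p - 10) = (p - 5)*(p + 3)*(p + 4)*(p + 2)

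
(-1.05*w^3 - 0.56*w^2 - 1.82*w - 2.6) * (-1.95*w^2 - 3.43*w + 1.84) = 2.0475*w^5 + 4.6935*w^4 + 3.5378*w^3 + 10.2822*w^2 + 5.5692*w - 4.784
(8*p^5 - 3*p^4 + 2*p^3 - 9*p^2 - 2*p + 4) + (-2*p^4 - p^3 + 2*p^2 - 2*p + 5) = 8*p^5 - 5*p^4 + p^3 - 7*p^2 - 4*p + 9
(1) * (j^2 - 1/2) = j^2 - 1/2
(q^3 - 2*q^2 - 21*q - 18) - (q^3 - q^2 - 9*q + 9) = -q^2 - 12*q - 27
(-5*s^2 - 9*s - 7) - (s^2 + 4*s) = -6*s^2 - 13*s - 7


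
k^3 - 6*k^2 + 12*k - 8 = (k - 2)^3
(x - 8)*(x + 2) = x^2 - 6*x - 16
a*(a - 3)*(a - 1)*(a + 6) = a^4 + 2*a^3 - 21*a^2 + 18*a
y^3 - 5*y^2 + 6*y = y*(y - 3)*(y - 2)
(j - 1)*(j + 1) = j^2 - 1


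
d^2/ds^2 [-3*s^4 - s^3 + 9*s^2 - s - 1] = -36*s^2 - 6*s + 18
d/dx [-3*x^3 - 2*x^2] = x*(-9*x - 4)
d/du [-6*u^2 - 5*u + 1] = -12*u - 5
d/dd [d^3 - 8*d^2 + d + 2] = 3*d^2 - 16*d + 1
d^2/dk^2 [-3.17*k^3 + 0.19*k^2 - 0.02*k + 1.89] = 0.38 - 19.02*k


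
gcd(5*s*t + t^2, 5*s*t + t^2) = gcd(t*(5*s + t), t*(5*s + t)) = 5*s*t + t^2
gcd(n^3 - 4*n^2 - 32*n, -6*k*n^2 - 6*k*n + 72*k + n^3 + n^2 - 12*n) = n + 4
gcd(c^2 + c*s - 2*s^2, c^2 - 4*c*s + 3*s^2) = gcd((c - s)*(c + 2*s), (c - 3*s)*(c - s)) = -c + s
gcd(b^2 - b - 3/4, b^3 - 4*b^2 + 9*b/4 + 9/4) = b^2 - b - 3/4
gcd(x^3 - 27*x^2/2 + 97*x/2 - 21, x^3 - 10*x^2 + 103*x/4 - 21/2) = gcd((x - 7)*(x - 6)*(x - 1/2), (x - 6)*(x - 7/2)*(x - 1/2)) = x^2 - 13*x/2 + 3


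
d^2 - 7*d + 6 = (d - 6)*(d - 1)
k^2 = k^2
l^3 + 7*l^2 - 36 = (l - 2)*(l + 3)*(l + 6)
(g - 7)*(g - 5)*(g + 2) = g^3 - 10*g^2 + 11*g + 70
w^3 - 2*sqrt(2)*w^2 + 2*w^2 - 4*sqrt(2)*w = w*(w + 2)*(w - 2*sqrt(2))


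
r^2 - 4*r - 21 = (r - 7)*(r + 3)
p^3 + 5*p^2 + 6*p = p*(p + 2)*(p + 3)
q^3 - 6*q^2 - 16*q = q*(q - 8)*(q + 2)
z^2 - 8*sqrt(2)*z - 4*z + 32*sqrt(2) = (z - 4)*(z - 8*sqrt(2))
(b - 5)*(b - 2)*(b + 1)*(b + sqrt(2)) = b^4 - 6*b^3 + sqrt(2)*b^3 - 6*sqrt(2)*b^2 + 3*b^2 + 3*sqrt(2)*b + 10*b + 10*sqrt(2)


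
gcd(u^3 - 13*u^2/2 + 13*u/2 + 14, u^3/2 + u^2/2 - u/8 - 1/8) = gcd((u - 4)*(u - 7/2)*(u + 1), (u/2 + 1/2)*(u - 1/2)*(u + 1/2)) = u + 1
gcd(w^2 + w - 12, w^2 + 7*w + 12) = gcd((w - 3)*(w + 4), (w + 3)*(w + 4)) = w + 4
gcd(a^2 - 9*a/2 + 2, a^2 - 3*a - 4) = a - 4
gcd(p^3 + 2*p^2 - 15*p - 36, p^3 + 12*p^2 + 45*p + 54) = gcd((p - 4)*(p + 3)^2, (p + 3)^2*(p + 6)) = p^2 + 6*p + 9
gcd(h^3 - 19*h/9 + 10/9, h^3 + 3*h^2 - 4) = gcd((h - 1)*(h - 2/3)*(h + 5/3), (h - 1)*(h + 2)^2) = h - 1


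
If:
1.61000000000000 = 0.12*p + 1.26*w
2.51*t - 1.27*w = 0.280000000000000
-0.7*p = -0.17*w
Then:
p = 0.30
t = 0.74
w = 1.25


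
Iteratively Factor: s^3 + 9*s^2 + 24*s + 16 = (s + 4)*(s^2 + 5*s + 4) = (s + 1)*(s + 4)*(s + 4)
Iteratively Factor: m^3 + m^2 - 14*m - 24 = (m - 4)*(m^2 + 5*m + 6) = (m - 4)*(m + 3)*(m + 2)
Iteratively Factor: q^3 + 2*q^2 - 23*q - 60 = (q + 4)*(q^2 - 2*q - 15) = (q - 5)*(q + 4)*(q + 3)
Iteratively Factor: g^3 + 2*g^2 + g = (g + 1)*(g^2 + g) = g*(g + 1)*(g + 1)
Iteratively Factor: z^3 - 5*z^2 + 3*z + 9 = (z - 3)*(z^2 - 2*z - 3) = (z - 3)^2*(z + 1)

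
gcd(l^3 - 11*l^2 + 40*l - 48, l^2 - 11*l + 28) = l - 4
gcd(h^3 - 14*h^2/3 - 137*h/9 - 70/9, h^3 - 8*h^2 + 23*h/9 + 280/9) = h^2 - 16*h/3 - 35/3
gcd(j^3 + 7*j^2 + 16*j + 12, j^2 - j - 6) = j + 2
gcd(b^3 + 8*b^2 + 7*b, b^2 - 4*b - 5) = b + 1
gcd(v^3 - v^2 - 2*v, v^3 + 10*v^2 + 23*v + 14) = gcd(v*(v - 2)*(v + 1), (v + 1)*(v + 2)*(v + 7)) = v + 1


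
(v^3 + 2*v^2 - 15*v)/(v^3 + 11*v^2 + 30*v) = (v - 3)/(v + 6)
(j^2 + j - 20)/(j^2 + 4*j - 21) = (j^2 + j - 20)/(j^2 + 4*j - 21)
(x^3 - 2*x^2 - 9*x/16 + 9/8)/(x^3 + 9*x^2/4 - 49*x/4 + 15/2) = (x + 3/4)/(x + 5)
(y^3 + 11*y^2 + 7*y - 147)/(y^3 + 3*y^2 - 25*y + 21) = (y + 7)/(y - 1)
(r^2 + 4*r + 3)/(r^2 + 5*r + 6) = (r + 1)/(r + 2)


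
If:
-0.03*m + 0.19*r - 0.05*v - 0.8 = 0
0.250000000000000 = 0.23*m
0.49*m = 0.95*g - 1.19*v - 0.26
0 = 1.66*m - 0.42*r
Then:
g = 0.42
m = 1.09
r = 4.30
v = -0.33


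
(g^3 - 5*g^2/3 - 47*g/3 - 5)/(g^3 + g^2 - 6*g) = (3*g^2 - 14*g - 5)/(3*g*(g - 2))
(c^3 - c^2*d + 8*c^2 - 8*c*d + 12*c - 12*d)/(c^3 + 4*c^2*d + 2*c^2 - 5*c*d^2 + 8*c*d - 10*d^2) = (c + 6)/(c + 5*d)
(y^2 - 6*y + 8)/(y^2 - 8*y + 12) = (y - 4)/(y - 6)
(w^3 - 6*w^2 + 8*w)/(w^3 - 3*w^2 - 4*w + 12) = w*(w - 4)/(w^2 - w - 6)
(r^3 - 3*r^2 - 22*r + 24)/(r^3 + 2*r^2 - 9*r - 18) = (r^3 - 3*r^2 - 22*r + 24)/(r^3 + 2*r^2 - 9*r - 18)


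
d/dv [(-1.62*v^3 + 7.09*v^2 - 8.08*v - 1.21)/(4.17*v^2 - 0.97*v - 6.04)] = (-6.7554*v^4 + 3.1428*v^3 + 56.1707*v^2 - 75.5558*v + 47.6295)/(17.3889*v^4 - 8.0898*v^3 - 49.4327*v^2 + 11.7176*v + 36.4816)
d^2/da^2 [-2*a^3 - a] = -12*a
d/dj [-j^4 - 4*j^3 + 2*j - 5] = -4*j^3 - 12*j^2 + 2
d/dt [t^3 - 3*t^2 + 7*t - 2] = 3*t^2 - 6*t + 7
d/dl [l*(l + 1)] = 2*l + 1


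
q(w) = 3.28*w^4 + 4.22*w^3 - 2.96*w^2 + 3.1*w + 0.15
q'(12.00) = 24426.46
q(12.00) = 74917.35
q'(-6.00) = -2339.54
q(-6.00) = 3214.35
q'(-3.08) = -241.91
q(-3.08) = 134.39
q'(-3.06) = -236.16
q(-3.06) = 129.61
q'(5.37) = 2368.07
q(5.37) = 3312.46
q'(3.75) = 850.81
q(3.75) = 841.32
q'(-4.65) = -1014.78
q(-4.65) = 1030.94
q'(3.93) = 971.73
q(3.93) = 1005.19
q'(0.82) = 13.99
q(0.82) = 4.51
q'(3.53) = 717.07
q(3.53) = 669.13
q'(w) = 13.12*w^3 + 12.66*w^2 - 5.92*w + 3.1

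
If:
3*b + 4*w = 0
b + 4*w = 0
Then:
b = 0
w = 0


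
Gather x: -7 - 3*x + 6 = -3*x - 1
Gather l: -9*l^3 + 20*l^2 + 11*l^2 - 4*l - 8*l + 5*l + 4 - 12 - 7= -9*l^3 + 31*l^2 - 7*l - 15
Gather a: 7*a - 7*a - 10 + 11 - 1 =0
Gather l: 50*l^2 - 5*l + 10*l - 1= 50*l^2 + 5*l - 1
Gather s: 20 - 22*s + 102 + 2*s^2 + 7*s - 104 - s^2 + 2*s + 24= s^2 - 13*s + 42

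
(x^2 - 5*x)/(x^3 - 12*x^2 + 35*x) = 1/(x - 7)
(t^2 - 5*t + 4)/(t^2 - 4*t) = (t - 1)/t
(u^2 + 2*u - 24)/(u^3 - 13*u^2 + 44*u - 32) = (u + 6)/(u^2 - 9*u + 8)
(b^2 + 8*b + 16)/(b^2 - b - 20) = (b + 4)/(b - 5)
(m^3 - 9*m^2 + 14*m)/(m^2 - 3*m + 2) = m*(m - 7)/(m - 1)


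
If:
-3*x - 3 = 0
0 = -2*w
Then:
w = 0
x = -1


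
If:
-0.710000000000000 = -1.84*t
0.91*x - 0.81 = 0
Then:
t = 0.39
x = 0.89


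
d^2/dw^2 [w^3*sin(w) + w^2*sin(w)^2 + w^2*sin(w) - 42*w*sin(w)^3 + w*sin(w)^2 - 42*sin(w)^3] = -w^3*sin(w) - w^2*sin(w) + 6*w^2*cos(w) + 2*w^2*cos(2*w) + 75*w*sin(w)/2 + 4*w*sin(2*w) - 189*w*sin(3*w)/2 + 4*w*cos(w) + 2*w*cos(2*w) + 67*sin(w)/2 + 2*sin(2*w) - 189*sin(3*w)/2 - 63*cos(w) - cos(2*w) + 63*cos(3*w) + 1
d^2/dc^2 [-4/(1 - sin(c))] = -(4*sin(c) + 8)/(sin(c) - 1)^2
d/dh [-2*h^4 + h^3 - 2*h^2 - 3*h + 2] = -8*h^3 + 3*h^2 - 4*h - 3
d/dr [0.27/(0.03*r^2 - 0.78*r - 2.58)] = (0.2106 - 0.0162*r)/(-0.03*r^2 + 0.78*r + 2.58)^2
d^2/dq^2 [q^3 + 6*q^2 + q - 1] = 6*q + 12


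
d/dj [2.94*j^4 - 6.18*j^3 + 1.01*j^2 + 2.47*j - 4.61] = 11.76*j^3 - 18.54*j^2 + 2.02*j + 2.47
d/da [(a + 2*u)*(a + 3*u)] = 2*a + 5*u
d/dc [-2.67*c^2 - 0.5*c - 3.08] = -5.34*c - 0.5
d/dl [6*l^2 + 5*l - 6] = 12*l + 5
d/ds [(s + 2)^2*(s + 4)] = (s + 2)*(3*s + 10)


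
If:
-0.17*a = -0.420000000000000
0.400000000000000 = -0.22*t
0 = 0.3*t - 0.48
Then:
No Solution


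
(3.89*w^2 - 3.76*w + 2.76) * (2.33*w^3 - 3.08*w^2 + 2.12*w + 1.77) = 9.0637*w^5 - 20.742*w^4 + 26.2584*w^3 - 9.5867*w^2 - 0.804*w + 4.8852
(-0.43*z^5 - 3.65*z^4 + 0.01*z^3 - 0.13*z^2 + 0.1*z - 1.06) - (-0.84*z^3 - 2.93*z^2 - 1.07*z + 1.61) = -0.43*z^5 - 3.65*z^4 + 0.85*z^3 + 2.8*z^2 + 1.17*z - 2.67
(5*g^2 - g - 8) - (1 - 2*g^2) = 7*g^2 - g - 9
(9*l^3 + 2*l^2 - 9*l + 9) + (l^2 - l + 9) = 9*l^3 + 3*l^2 - 10*l + 18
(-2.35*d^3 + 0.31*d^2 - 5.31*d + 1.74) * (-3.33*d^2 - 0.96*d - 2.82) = 7.8255*d^5 + 1.2237*d^4 + 24.0117*d^3 - 1.5708*d^2 + 13.3038*d - 4.9068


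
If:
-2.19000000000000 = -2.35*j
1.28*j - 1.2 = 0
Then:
No Solution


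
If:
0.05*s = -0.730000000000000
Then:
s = -14.60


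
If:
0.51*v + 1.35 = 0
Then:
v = -2.65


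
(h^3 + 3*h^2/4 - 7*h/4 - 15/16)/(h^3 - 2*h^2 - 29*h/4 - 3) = (h - 5/4)/(h - 4)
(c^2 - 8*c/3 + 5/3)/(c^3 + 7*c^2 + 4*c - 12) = (c - 5/3)/(c^2 + 8*c + 12)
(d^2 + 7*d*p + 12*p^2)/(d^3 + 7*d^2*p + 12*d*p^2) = 1/d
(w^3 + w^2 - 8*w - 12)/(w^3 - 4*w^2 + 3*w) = (w^2 + 4*w + 4)/(w*(w - 1))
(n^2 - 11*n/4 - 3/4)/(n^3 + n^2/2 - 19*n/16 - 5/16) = 4*(n - 3)/(4*n^2 + n - 5)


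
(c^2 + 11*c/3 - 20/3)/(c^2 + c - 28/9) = 3*(c + 5)/(3*c + 7)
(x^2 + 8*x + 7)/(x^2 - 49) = (x + 1)/(x - 7)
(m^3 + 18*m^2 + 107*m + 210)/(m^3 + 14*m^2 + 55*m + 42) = (m + 5)/(m + 1)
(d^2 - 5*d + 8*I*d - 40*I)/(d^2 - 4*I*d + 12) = (d^2 + d*(-5 + 8*I) - 40*I)/(d^2 - 4*I*d + 12)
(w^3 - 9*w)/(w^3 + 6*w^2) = (w^2 - 9)/(w*(w + 6))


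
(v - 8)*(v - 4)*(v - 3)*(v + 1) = v^4 - 14*v^3 + 53*v^2 - 28*v - 96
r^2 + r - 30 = (r - 5)*(r + 6)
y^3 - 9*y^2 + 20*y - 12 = (y - 6)*(y - 2)*(y - 1)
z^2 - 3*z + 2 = (z - 2)*(z - 1)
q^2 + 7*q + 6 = (q + 1)*(q + 6)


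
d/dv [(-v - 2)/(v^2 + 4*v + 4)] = 1/(v^2 + 4*v + 4)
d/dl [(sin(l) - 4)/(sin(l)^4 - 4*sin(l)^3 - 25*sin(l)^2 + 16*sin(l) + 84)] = (-3*sin(l)^4 + 24*sin(l)^3 - 23*sin(l)^2 - 200*sin(l) + 148)*cos(l)/(sin(l)^4 - 4*sin(l)^3 - 25*sin(l)^2 + 16*sin(l) + 84)^2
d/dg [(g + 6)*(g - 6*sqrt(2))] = 2*g - 6*sqrt(2) + 6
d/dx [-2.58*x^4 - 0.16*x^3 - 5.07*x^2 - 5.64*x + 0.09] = -10.32*x^3 - 0.48*x^2 - 10.14*x - 5.64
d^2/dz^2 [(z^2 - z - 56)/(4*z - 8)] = -27/(z^3 - 6*z^2 + 12*z - 8)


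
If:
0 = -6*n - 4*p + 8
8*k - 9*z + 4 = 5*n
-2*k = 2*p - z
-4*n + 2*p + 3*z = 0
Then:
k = -40/7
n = -8/7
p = 26/7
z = -4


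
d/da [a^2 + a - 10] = 2*a + 1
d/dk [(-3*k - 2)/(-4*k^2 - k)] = 2*(-6*k^2 - 8*k - 1)/(k^2*(16*k^2 + 8*k + 1))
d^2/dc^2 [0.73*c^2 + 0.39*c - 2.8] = 1.46000000000000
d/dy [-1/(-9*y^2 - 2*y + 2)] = 2*(-9*y - 1)/(9*y^2 + 2*y - 2)^2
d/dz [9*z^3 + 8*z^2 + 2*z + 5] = 27*z^2 + 16*z + 2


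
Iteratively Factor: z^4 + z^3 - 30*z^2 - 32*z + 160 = (z + 4)*(z^3 - 3*z^2 - 18*z + 40) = (z + 4)^2*(z^2 - 7*z + 10) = (z - 5)*(z + 4)^2*(z - 2)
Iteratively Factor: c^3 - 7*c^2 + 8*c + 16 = (c - 4)*(c^2 - 3*c - 4) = (c - 4)*(c + 1)*(c - 4)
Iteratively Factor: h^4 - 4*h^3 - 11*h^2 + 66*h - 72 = (h - 3)*(h^3 - h^2 - 14*h + 24) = (h - 3)*(h - 2)*(h^2 + h - 12) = (h - 3)^2*(h - 2)*(h + 4)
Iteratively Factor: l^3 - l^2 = (l)*(l^2 - l) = l^2*(l - 1)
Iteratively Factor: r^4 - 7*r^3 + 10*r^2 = (r - 2)*(r^3 - 5*r^2) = r*(r - 2)*(r^2 - 5*r) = r^2*(r - 2)*(r - 5)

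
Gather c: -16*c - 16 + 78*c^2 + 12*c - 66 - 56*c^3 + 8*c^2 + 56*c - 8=-56*c^3 + 86*c^2 + 52*c - 90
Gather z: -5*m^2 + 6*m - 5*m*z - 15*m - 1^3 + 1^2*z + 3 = -5*m^2 - 9*m + z*(1 - 5*m) + 2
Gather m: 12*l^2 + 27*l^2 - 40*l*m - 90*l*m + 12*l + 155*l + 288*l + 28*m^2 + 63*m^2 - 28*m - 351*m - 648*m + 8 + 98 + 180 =39*l^2 + 455*l + 91*m^2 + m*(-130*l - 1027) + 286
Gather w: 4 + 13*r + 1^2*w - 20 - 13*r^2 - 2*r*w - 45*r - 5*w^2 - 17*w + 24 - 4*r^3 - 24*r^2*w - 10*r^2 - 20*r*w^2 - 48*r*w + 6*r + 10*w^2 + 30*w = -4*r^3 - 23*r^2 - 26*r + w^2*(5 - 20*r) + w*(-24*r^2 - 50*r + 14) + 8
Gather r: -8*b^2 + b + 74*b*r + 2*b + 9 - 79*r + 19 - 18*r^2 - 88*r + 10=-8*b^2 + 3*b - 18*r^2 + r*(74*b - 167) + 38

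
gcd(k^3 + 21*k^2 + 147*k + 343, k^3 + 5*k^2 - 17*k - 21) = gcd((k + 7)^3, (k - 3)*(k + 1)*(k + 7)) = k + 7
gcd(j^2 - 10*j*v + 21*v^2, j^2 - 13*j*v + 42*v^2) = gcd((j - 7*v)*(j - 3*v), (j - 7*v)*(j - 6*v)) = -j + 7*v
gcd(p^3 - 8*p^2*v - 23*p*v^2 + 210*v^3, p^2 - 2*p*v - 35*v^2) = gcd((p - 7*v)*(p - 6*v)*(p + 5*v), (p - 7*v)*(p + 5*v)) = p^2 - 2*p*v - 35*v^2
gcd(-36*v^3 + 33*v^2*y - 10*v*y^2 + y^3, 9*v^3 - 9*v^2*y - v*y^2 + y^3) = -3*v + y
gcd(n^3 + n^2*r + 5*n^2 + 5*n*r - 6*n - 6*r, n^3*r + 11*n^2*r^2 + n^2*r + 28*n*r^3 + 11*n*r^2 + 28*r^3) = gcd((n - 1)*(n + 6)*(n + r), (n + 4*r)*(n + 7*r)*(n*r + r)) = 1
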